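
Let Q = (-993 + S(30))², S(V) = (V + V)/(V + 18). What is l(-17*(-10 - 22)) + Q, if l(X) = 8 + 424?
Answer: 15744001/16 ≈ 9.8400e+5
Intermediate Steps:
S(V) = 2*V/(18 + V) (S(V) = (2*V)/(18 + V) = 2*V/(18 + V))
l(X) = 432
Q = 15737089/16 (Q = (-993 + 2*30/(18 + 30))² = (-993 + 2*30/48)² = (-993 + 2*30*(1/48))² = (-993 + 5/4)² = (-3967/4)² = 15737089/16 ≈ 9.8357e+5)
l(-17*(-10 - 22)) + Q = 432 + 15737089/16 = 15744001/16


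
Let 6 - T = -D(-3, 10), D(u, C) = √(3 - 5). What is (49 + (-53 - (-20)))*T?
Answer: 96 + 16*I*√2 ≈ 96.0 + 22.627*I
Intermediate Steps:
D(u, C) = I*√2 (D(u, C) = √(-2) = I*√2)
T = 6 + I*√2 (T = 6 - (-1)*I*√2 = 6 + I*√2 ≈ 6.0 + 1.4142*I)
(49 + (-53 - (-20)))*T = (49 + (-53 - (-20)))*(6 + I*√2) = (49 + (-53 - 1*(-20)))*(6 + I*√2) = (49 + (-53 + 20))*(6 + I*√2) = (49 - 33)*(6 + I*√2) = 16*(6 + I*√2) = 96 + 16*I*√2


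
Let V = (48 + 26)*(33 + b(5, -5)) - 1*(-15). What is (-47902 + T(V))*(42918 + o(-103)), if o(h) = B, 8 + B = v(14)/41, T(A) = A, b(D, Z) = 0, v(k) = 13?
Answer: -79952433735/41 ≈ -1.9501e+9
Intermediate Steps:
V = 2457 (V = (48 + 26)*(33 + 0) - 1*(-15) = 74*33 + 15 = 2442 + 15 = 2457)
B = -315/41 (B = -8 + 13/41 = -315/41 ≈ -7.6829)
o(h) = -315/41
(-47902 + T(V))*(42918 + o(-103)) = (-47902 + 2457)*(42918 - 315/41) = -45445*1759323/41 = -79952433735/41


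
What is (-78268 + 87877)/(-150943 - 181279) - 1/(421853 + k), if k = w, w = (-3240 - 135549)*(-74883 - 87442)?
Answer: -54121122179381/1871186119792429 ≈ -0.028923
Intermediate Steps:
w = 22528924425 (w = -138789*(-162325) = 22528924425)
k = 22528924425
(-78268 + 87877)/(-150943 - 181279) - 1/(421853 + k) = (-78268 + 87877)/(-150943 - 181279) - 1/(421853 + 22528924425) = 9609/(-332222) - 1/22529346278 = 9609*(-1/332222) - 1*1/22529346278 = -9609/332222 - 1/22529346278 = -54121122179381/1871186119792429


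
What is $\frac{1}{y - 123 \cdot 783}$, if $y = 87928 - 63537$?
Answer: $- \frac{1}{71918} \approx -1.3905 \cdot 10^{-5}$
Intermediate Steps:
$y = 24391$
$\frac{1}{y - 123 \cdot 783} = \frac{1}{24391 - 123 \cdot 783} = \frac{1}{24391 - 96309} = \frac{1}{-71918} = - \frac{1}{71918}$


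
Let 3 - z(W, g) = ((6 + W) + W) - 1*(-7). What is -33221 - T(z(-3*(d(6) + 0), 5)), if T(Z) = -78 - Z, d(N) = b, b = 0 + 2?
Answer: -33141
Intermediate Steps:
b = 2
d(N) = 2
z(W, g) = -10 - 2*W (z(W, g) = 3 - (((6 + W) + W) - 1*(-7)) = 3 - ((6 + 2*W) + 7) = 3 - (13 + 2*W) = 3 + (-13 - 2*W) = -10 - 2*W)
-33221 - T(z(-3*(d(6) + 0), 5)) = -33221 - (-78 - (-10 - (-6)*(2 + 0))) = -33221 - (-78 - (-10 - (-6)*2)) = -33221 - (-78 - (-10 - 2*(-6))) = -33221 - (-78 - (-10 + 12)) = -33221 - (-78 - 1*2) = -33221 - (-78 - 2) = -33221 - 1*(-80) = -33221 + 80 = -33141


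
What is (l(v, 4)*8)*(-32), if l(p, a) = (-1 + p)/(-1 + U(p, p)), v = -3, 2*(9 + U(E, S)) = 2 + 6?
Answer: -512/3 ≈ -170.67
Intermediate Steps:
U(E, S) = -5 (U(E, S) = -9 + (2 + 6)/2 = -9 + (1/2)*8 = -9 + 4 = -5)
l(p, a) = 1/6 - p/6 (l(p, a) = (-1 + p)/(-1 - 5) = (-1 + p)/(-6) = (-1 + p)*(-1/6) = 1/6 - p/6)
(l(v, 4)*8)*(-32) = ((1/6 - 1/6*(-3))*8)*(-32) = ((1/6 + 1/2)*8)*(-32) = ((2/3)*8)*(-32) = (16/3)*(-32) = -512/3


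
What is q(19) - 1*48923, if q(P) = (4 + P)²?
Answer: -48394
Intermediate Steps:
q(19) - 1*48923 = (4 + 19)² - 1*48923 = 23² - 48923 = 529 - 48923 = -48394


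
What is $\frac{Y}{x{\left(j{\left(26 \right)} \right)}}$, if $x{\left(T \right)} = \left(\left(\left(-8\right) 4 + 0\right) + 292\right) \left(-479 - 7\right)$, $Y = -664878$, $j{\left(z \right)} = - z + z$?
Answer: $\frac{110813}{21060} \approx 5.2618$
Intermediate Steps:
$j{\left(z \right)} = 0$
$x{\left(T \right)} = -126360$ ($x{\left(T \right)} = \left(\left(-32 + 0\right) + 292\right) \left(-486\right) = \left(-32 + 292\right) \left(-486\right) = 260 \left(-486\right) = -126360$)
$\frac{Y}{x{\left(j{\left(26 \right)} \right)}} = - \frac{664878}{-126360} = \left(-664878\right) \left(- \frac{1}{126360}\right) = \frac{110813}{21060}$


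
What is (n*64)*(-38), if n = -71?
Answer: 172672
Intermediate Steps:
(n*64)*(-38) = -71*64*(-38) = -4544*(-38) = 172672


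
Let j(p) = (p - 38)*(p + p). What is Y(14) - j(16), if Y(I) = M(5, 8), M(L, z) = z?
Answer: 712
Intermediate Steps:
j(p) = 2*p*(-38 + p) (j(p) = (-38 + p)*(2*p) = 2*p*(-38 + p))
Y(I) = 8
Y(14) - j(16) = 8 - 2*16*(-38 + 16) = 8 - 2*16*(-22) = 8 - 1*(-704) = 8 + 704 = 712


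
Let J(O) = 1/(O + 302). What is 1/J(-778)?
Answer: -476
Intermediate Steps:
J(O) = 1/(302 + O)
1/J(-778) = 1/(1/(302 - 778)) = 1/(1/(-476)) = 1/(-1/476) = -476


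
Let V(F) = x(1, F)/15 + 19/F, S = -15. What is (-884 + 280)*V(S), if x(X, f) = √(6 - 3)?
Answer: 11476/15 - 604*√3/15 ≈ 695.32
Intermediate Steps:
x(X, f) = √3
V(F) = 19/F + √3/15 (V(F) = √3/15 + 19/F = 19/F + √3/15)
(-884 + 280)*V(S) = (-884 + 280)*(19/(-15) + √3/15) = -604*(19*(-1/15) + √3/15) = -604*(-19/15 + √3/15) = 11476/15 - 604*√3/15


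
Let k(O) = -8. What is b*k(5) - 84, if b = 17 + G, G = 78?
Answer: -844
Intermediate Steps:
b = 95 (b = 17 + 78 = 95)
b*k(5) - 84 = 95*(-8) - 84 = -760 - 84 = -844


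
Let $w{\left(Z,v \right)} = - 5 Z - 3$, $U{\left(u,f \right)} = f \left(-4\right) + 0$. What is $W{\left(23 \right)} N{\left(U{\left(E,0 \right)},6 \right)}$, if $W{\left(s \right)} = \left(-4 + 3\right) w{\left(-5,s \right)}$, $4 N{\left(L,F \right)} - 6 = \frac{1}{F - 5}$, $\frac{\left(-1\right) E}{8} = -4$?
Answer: $- \frac{77}{2} \approx -38.5$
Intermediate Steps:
$E = 32$ ($E = \left(-8\right) \left(-4\right) = 32$)
$U{\left(u,f \right)} = - 4 f$ ($U{\left(u,f \right)} = - 4 f + 0 = - 4 f$)
$w{\left(Z,v \right)} = -3 - 5 Z$
$N{\left(L,F \right)} = \frac{3}{2} + \frac{1}{4 \left(-5 + F\right)}$ ($N{\left(L,F \right)} = \frac{3}{2} + \frac{1}{4 \left(F - 5\right)} = \frac{3}{2} + \frac{1}{4 \left(-5 + F\right)}$)
$W{\left(s \right)} = -22$ ($W{\left(s \right)} = \left(-4 + 3\right) \left(-3 - -25\right) = - (-3 + 25) = \left(-1\right) 22 = -22$)
$W{\left(23 \right)} N{\left(U{\left(E,0 \right)},6 \right)} = - 22 \frac{-29 + 6 \cdot 6}{4 \left(-5 + 6\right)} = - 22 \frac{-29 + 36}{4 \cdot 1} = - 22 \cdot \frac{1}{4} \cdot 1 \cdot 7 = \left(-22\right) \frac{7}{4} = - \frac{77}{2}$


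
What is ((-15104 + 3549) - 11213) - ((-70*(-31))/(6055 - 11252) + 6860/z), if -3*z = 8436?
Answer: -83172244723/3653491 ≈ -22765.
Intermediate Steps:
z = -2812 (z = -⅓*8436 = -2812)
((-15104 + 3549) - 11213) - ((-70*(-31))/(6055 - 11252) + 6860/z) = ((-15104 + 3549) - 11213) - ((-70*(-31))/(6055 - 11252) + 6860/(-2812)) = (-11555 - 11213) - (2170/(-5197) + 6860*(-1/2812)) = -22768 - (2170*(-1/5197) - 1715/703) = -22768 - (-2170/5197 - 1715/703) = -22768 - 1*(-10438365/3653491) = -22768 + 10438365/3653491 = -83172244723/3653491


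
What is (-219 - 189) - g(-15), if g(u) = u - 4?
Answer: -389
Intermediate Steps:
g(u) = -4 + u
(-219 - 189) - g(-15) = (-219 - 189) - (-4 - 15) = -408 - 1*(-19) = -408 + 19 = -389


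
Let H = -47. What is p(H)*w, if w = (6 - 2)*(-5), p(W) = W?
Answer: 940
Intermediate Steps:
w = -20 (w = 4*(-5) = -20)
p(H)*w = -47*(-20) = 940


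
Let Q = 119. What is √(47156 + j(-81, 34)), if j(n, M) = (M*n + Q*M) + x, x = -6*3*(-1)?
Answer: √48466 ≈ 220.15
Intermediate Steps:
x = 18 (x = -18*(-1) = 18)
j(n, M) = 18 + 119*M + M*n (j(n, M) = (M*n + 119*M) + 18 = (119*M + M*n) + 18 = 18 + 119*M + M*n)
√(47156 + j(-81, 34)) = √(47156 + (18 + 119*34 + 34*(-81))) = √(47156 + (18 + 4046 - 2754)) = √(47156 + 1310) = √48466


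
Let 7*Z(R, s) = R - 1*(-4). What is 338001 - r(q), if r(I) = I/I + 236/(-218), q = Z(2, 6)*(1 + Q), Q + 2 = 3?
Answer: 36842118/109 ≈ 3.3800e+5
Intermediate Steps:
Z(R, s) = 4/7 + R/7 (Z(R, s) = (R - 1*(-4))/7 = (R + 4)/7 = (4 + R)/7 = 4/7 + R/7)
Q = 1 (Q = -2 + 3 = 1)
q = 12/7 (q = (4/7 + (1/7)*2)*(1 + 1) = (4/7 + 2/7)*2 = (6/7)*2 = 12/7 ≈ 1.7143)
r(I) = -9/109 (r(I) = 1 + 236*(-1/218) = 1 - 118/109 = -9/109)
338001 - r(q) = 338001 - 1*(-9/109) = 338001 + 9/109 = 36842118/109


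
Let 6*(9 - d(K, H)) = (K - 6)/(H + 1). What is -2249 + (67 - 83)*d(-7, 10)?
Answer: -79073/33 ≈ -2396.2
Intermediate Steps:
d(K, H) = 9 - (-6 + K)/(6*(1 + H)) (d(K, H) = 9 - (K - 6)/(6*(H + 1)) = 9 - (-6 + K)/(6*(1 + H)))
-2249 + (67 - 83)*d(-7, 10) = -2249 + (67 - 83)*((60 - 1*(-7) + 54*10)/(6*(1 + 10))) = -2249 - 8*(60 + 7 + 540)/(3*11) = -2249 - 8*607/(3*11) = -2249 - 16*607/66 = -2249 - 4856/33 = -79073/33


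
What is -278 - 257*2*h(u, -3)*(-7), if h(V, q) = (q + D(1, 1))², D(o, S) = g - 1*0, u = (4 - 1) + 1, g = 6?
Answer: 32104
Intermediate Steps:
u = 4 (u = 3 + 1 = 4)
D(o, S) = 6 (D(o, S) = 6 - 1*0 = 6 + 0 = 6)
h(V, q) = (6 + q)² (h(V, q) = (q + 6)² = (6 + q)²)
-278 - 257*2*h(u, -3)*(-7) = -278 - 257*2*(6 - 3)²*(-7) = -278 - 257*2*3²*(-7) = -278 - 257*2*9*(-7) = -278 - 4626*(-7) = -278 - 257*(-126) = -278 + 32382 = 32104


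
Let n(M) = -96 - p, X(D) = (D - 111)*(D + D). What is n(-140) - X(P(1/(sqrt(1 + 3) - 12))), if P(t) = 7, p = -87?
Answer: 1447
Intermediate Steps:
X(D) = 2*D*(-111 + D) (X(D) = (-111 + D)*(2*D) = 2*D*(-111 + D))
n(M) = -9 (n(M) = -96 - 1*(-87) = -96 + 87 = -9)
n(-140) - X(P(1/(sqrt(1 + 3) - 12))) = -9 - 2*7*(-111 + 7) = -9 - 2*7*(-104) = -9 - 1*(-1456) = -9 + 1456 = 1447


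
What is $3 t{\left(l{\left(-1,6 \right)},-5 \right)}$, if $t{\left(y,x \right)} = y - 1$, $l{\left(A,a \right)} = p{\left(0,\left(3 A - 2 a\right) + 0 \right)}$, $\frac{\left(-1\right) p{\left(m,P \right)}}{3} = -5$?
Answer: $42$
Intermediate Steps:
$p{\left(m,P \right)} = 15$ ($p{\left(m,P \right)} = \left(-3\right) \left(-5\right) = 15$)
$l{\left(A,a \right)} = 15$
$t{\left(y,x \right)} = -1 + y$ ($t{\left(y,x \right)} = y - 1 = -1 + y$)
$3 t{\left(l{\left(-1,6 \right)},-5 \right)} = 3 \left(-1 + 15\right) = 3 \cdot 14 = 42$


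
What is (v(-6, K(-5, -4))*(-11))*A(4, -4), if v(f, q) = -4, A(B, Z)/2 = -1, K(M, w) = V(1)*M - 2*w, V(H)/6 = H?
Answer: -88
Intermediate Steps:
V(H) = 6*H
K(M, w) = -2*w + 6*M (K(M, w) = (6*1)*M - 2*w = 6*M - 2*w = -2*w + 6*M)
A(B, Z) = -2 (A(B, Z) = 2*(-1) = -2)
(v(-6, K(-5, -4))*(-11))*A(4, -4) = -4*(-11)*(-2) = 44*(-2) = -88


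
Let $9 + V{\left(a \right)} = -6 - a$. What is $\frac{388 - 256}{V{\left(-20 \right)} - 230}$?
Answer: $- \frac{44}{75} \approx -0.58667$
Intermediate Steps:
$V{\left(a \right)} = -15 - a$ ($V{\left(a \right)} = -9 - \left(6 + a\right) = -15 - a$)
$\frac{388 - 256}{V{\left(-20 \right)} - 230} = \frac{388 - 256}{\left(-15 - -20\right) - 230} = \frac{132}{\left(-15 + 20\right) - 230} = \frac{132}{5 - 230} = \frac{132}{-225} = 132 \left(- \frac{1}{225}\right) = - \frac{44}{75}$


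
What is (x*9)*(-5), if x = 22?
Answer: -990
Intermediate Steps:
(x*9)*(-5) = (22*9)*(-5) = 198*(-5) = -990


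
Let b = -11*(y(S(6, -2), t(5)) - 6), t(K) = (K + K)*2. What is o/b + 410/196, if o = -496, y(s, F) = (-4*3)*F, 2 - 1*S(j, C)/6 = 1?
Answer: 253061/132594 ≈ 1.9085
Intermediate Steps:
S(j, C) = 6 (S(j, C) = 12 - 6*1 = 12 - 6 = 6)
t(K) = 4*K (t(K) = (2*K)*2 = 4*K)
y(s, F) = -12*F
b = 2706 (b = -11*(-48*5 - 6) = -11*(-12*20 - 6) = -11*(-240 - 6) = -11*(-246) = 2706)
o/b + 410/196 = -496/2706 + 410/196 = -496*1/2706 + 410*(1/196) = -248/1353 + 205/98 = 253061/132594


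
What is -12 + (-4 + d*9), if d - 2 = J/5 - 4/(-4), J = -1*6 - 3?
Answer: -26/5 ≈ -5.2000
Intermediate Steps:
J = -9 (J = -6 - 3 = -9)
d = 6/5 (d = 2 + (-9/5 - 4/(-4)) = 2 + (-9*1/5 - 4*(-1/4)) = 2 + (-9/5 + 1) = 2 - 4/5 = 6/5 ≈ 1.2000)
-12 + (-4 + d*9) = -12 + (-4 + (6/5)*9) = -12 + (-4 + 54/5) = -12 + 34/5 = -26/5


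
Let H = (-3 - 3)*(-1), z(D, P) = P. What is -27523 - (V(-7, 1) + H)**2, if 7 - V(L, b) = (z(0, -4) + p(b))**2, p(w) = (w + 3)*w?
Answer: -27692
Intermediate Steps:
p(w) = w*(3 + w) (p(w) = (3 + w)*w = w*(3 + w))
H = 6 (H = -6*(-1) = 6)
V(L, b) = 7 - (-4 + b*(3 + b))**2
-27523 - (V(-7, 1) + H)**2 = -27523 - ((7 - (-4 + 1*(3 + 1))**2) + 6)**2 = -27523 - ((7 - (-4 + 1*4)**2) + 6)**2 = -27523 - ((7 - (-4 + 4)**2) + 6)**2 = -27523 - ((7 - 1*0**2) + 6)**2 = -27523 - ((7 - 1*0) + 6)**2 = -27523 - ((7 + 0) + 6)**2 = -27523 - (7 + 6)**2 = -27523 - 1*13**2 = -27523 - 1*169 = -27523 - 169 = -27692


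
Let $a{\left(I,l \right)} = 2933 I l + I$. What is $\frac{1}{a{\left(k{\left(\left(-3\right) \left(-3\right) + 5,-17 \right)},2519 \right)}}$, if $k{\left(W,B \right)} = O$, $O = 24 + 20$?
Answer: $\frac{1}{325082032} \approx 3.0761 \cdot 10^{-9}$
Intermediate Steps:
$O = 44$
$k{\left(W,B \right)} = 44$
$a{\left(I,l \right)} = I + 2933 I l$ ($a{\left(I,l \right)} = 2933 I l + I = I + 2933 I l$)
$\frac{1}{a{\left(k{\left(\left(-3\right) \left(-3\right) + 5,-17 \right)},2519 \right)}} = \frac{1}{44 \left(1 + 2933 \cdot 2519\right)} = \frac{1}{44 \left(1 + 7388227\right)} = \frac{1}{44 \cdot 7388228} = \frac{1}{325082032}$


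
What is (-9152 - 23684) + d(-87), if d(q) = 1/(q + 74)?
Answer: -426869/13 ≈ -32836.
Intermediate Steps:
d(q) = 1/(74 + q)
(-9152 - 23684) + d(-87) = (-9152 - 23684) + 1/(74 - 87) = -32836 + 1/(-13) = -32836 - 1/13 = -426869/13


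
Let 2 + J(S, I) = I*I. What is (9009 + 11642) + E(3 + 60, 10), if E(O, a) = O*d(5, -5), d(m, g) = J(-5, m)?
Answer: 22100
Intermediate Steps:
J(S, I) = -2 + I**2 (J(S, I) = -2 + I*I = -2 + I**2)
d(m, g) = -2 + m**2
E(O, a) = 23*O (E(O, a) = O*(-2 + 5**2) = O*(-2 + 25) = O*23 = 23*O)
(9009 + 11642) + E(3 + 60, 10) = (9009 + 11642) + 23*(3 + 60) = 20651 + 23*63 = 20651 + 1449 = 22100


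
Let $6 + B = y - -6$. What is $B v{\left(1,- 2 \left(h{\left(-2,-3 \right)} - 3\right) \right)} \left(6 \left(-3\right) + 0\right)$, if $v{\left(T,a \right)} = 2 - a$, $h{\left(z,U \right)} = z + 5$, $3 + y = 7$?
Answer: $-144$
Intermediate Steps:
$y = 4$ ($y = -3 + 7 = 4$)
$h{\left(z,U \right)} = 5 + z$
$B = 4$ ($B = -6 + \left(4 - -6\right) = -6 + \left(4 + 6\right) = -6 + 10 = 4$)
$B v{\left(1,- 2 \left(h{\left(-2,-3 \right)} - 3\right) \right)} \left(6 \left(-3\right) + 0\right) = 4 \left(2 - - 2 \left(\left(5 - 2\right) - 3\right)\right) \left(6 \left(-3\right) + 0\right) = 4 \left(2 - - 2 \left(3 - 3\right)\right) \left(-18 + 0\right) = 4 \left(2 - \left(-2\right) 0\right) \left(-18\right) = 4 \left(2 - 0\right) \left(-18\right) = 4 \left(2 + 0\right) \left(-18\right) = 4 \cdot 2 \left(-18\right) = 8 \left(-18\right) = -144$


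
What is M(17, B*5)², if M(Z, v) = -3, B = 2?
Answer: 9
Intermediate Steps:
M(17, B*5)² = (-3)² = 9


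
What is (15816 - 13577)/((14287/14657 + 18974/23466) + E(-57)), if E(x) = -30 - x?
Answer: 385042130859/4949886017 ≈ 77.788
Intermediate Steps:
(15816 - 13577)/((14287/14657 + 18974/23466) + E(-57)) = (15816 - 13577)/((14287/14657 + 18974/23466) + (-30 - 1*(-57))) = 2239/((14287*(1/14657) + 18974*(1/23466)) + (-30 + 57)) = 2239/((14287/14657 + 9487/11733) + 27) = 2239/(306680330/171970581 + 27) = 2239/(4949886017/171970581) = 2239*(171970581/4949886017) = 385042130859/4949886017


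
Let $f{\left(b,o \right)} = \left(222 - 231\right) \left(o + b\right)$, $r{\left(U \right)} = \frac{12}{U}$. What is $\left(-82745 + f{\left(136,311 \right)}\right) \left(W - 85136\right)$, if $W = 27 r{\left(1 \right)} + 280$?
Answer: $7334672576$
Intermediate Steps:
$W = 604$ ($W = 27 \cdot \frac{12}{1} + 280 = 27 \cdot 12 \cdot 1 + 280 = 27 \cdot 12 + 280 = 324 + 280 = 604$)
$f{\left(b,o \right)} = - 9 b - 9 o$ ($f{\left(b,o \right)} = - 9 \left(b + o\right) = - 9 b - 9 o$)
$\left(-82745 + f{\left(136,311 \right)}\right) \left(W - 85136\right) = \left(-82745 - 4023\right) \left(604 - 85136\right) = \left(-82745 - 4023\right) \left(-84532\right) = \left(-86768\right) \left(-84532\right) = 7334672576$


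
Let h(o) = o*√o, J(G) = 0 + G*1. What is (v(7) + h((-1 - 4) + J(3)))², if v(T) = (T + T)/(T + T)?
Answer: (1 - 2*I*√2)² ≈ -7.0 - 5.6569*I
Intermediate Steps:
J(G) = G (J(G) = 0 + G = G)
v(T) = 1 (v(T) = (2*T)/((2*T)) = (2*T)*(1/(2*T)) = 1)
h(o) = o^(3/2)
(v(7) + h((-1 - 4) + J(3)))² = (1 + ((-1 - 4) + 3)^(3/2))² = (1 + (-5 + 3)^(3/2))² = (1 + (-2)^(3/2))² = (1 - 2*I*√2)²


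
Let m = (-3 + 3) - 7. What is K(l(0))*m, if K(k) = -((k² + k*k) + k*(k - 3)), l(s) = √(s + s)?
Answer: 0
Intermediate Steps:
m = -7 (m = 0 - 7 = -7)
l(s) = √2*√s (l(s) = √(2*s) = √2*√s)
K(k) = -2*k² - k*(-3 + k) (K(k) = -((k² + k²) + k*(-3 + k)) = -(2*k² + k*(-3 + k)) = -2*k² - k*(-3 + k))
K(l(0))*m = (3*(√2*√0)*(1 - √2*√0))*(-7) = (3*(√2*0)*(1 - √2*0))*(-7) = (3*0*(1 - 1*0))*(-7) = (3*0*(1 + 0))*(-7) = (3*0*1)*(-7) = 0*(-7) = 0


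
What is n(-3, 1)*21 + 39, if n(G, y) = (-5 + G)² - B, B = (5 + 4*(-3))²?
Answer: 354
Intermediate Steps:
B = 49 (B = (5 - 12)² = (-7)² = 49)
n(G, y) = -49 + (-5 + G)² (n(G, y) = (-5 + G)² - 1*49 = (-5 + G)² - 49 = -49 + (-5 + G)²)
n(-3, 1)*21 + 39 = (-49 + (-5 - 3)²)*21 + 39 = (-49 + (-8)²)*21 + 39 = (-49 + 64)*21 + 39 = 15*21 + 39 = 315 + 39 = 354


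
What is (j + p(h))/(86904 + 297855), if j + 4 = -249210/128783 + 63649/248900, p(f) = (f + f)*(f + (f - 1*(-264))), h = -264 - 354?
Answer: 38509343683655767/12333099114123300 ≈ 3.1224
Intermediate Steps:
h = -618
p(f) = 2*f*(264 + 2*f) (p(f) = (2*f)*(f + (f + 264)) = (2*f)*(f + (264 + f)) = (2*f)*(264 + 2*f) = 2*f*(264 + 2*f))
j = -182047814633/32054088700 (j = -4 + (-249210/128783 + 63649/248900) = -4 - 53831459833/32054088700 = -182047814633/32054088700 ≈ -5.6794)
(j + p(h))/(86904 + 297855) = (-182047814633/32054088700 + 4*(-618)*(132 - 618))/(86904 + 297855) = (-182047814633/32054088700 + 4*(-618)*(-486))/384759 = (-182047814633/32054088700 + 1201392)*(1/384759) = (38509343683655767/32054088700)*(1/384759) = 38509343683655767/12333099114123300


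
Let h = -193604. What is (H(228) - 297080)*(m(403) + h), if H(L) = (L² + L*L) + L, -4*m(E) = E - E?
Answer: 37343113936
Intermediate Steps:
m(E) = 0 (m(E) = -(E - E)/4 = -¼*0 = 0)
H(L) = L + 2*L² (H(L) = (L² + L²) + L = 2*L² + L = L + 2*L²)
(H(228) - 297080)*(m(403) + h) = (228*(1 + 2*228) - 297080)*(0 - 193604) = (228*(1 + 456) - 297080)*(-193604) = (228*457 - 297080)*(-193604) = (104196 - 297080)*(-193604) = -192884*(-193604) = 37343113936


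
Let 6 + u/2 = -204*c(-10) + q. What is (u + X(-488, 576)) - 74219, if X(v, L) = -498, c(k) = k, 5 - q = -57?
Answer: -70525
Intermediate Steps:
q = 62 (q = 5 - 1*(-57) = 5 + 57 = 62)
u = 4192 (u = -12 + 2*(-204*(-10) + 62) = -12 + 2*(2040 + 62) = -12 + 2*2102 = -12 + 4204 = 4192)
(u + X(-488, 576)) - 74219 = (4192 - 498) - 74219 = 3694 - 74219 = -70525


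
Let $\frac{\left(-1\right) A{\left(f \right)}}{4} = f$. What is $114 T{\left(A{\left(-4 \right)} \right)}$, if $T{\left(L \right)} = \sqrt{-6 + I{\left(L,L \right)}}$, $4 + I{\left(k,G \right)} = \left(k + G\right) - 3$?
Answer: $114 \sqrt{19} \approx 496.91$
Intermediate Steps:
$I{\left(k,G \right)} = -7 + G + k$ ($I{\left(k,G \right)} = -4 - \left(3 - G - k\right) = -4 + \left(-3 + G + k\right) = -7 + G + k$)
$A{\left(f \right)} = - 4 f$
$T{\left(L \right)} = \sqrt{-13 + 2 L}$ ($T{\left(L \right)} = \sqrt{-6 + \left(-7 + L + L\right)} = \sqrt{-6 + \left(-7 + 2 L\right)} = \sqrt{-13 + 2 L}$)
$114 T{\left(A{\left(-4 \right)} \right)} = 114 \sqrt{-13 + 2 \left(\left(-4\right) \left(-4\right)\right)} = 114 \sqrt{-13 + 2 \cdot 16} = 114 \sqrt{-13 + 32} = 114 \sqrt{19}$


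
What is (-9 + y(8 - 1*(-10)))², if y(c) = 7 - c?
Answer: 400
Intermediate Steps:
(-9 + y(8 - 1*(-10)))² = (-9 + (7 - (8 - 1*(-10))))² = (-9 + (7 - (8 + 10)))² = (-9 + (7 - 1*18))² = (-9 + (7 - 18))² = (-9 - 11)² = (-20)² = 400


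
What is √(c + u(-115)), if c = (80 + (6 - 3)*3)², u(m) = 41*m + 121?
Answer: √3327 ≈ 57.680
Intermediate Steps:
u(m) = 121 + 41*m
c = 7921 (c = (80 + 3*3)² = (80 + 9)² = 89² = 7921)
√(c + u(-115)) = √(7921 + (121 + 41*(-115))) = √(7921 + (121 - 4715)) = √(7921 - 4594) = √3327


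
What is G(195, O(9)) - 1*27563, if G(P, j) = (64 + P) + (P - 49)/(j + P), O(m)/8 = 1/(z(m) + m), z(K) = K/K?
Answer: -26729886/979 ≈ -27303.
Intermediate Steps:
z(K) = 1
O(m) = 8/(1 + m)
G(P, j) = 64 + P + (-49 + P)/(P + j) (G(P, j) = (64 + P) + (-49 + P)/(P + j) = 64 + P + (-49 + P)/(P + j))
G(195, O(9)) - 1*27563 = (-49 + 195**2 + 64*(8/(1 + 9)) + 65*195 + 195*(8/(1 + 9)))/(195 + 8/(1 + 9)) - 1*27563 = (-49 + 38025 + 64*(8/10) + 12675 + 195*(8/10))/(195 + 8/10) - 27563 = (-49 + 38025 + 64*(8*(1/10)) + 12675 + 195*(8*(1/10)))/(195 + 8*(1/10)) - 27563 = (-49 + 38025 + 64*(4/5) + 12675 + 195*(4/5))/(195 + 4/5) - 27563 = (-49 + 38025 + 256/5 + 12675 + 156)/(979/5) - 27563 = (5/979)*(254291/5) - 27563 = 254291/979 - 27563 = -26729886/979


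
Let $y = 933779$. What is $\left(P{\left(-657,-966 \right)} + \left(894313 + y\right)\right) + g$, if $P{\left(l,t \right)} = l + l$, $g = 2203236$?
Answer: $4030014$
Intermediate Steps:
$P{\left(l,t \right)} = 2 l$
$\left(P{\left(-657,-966 \right)} + \left(894313 + y\right)\right) + g = \left(2 \left(-657\right) + \left(894313 + 933779\right)\right) + 2203236 = \left(-1314 + 1828092\right) + 2203236 = 1826778 + 2203236 = 4030014$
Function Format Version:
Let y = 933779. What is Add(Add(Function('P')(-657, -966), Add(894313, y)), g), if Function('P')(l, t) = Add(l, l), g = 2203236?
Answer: 4030014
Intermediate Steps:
Function('P')(l, t) = Mul(2, l)
Add(Add(Function('P')(-657, -966), Add(894313, y)), g) = Add(Add(Mul(2, -657), Add(894313, 933779)), 2203236) = Add(Add(-1314, 1828092), 2203236) = Add(1826778, 2203236) = 4030014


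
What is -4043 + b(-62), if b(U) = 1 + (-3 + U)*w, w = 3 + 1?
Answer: -4302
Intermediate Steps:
w = 4
b(U) = -11 + 4*U (b(U) = 1 + (-3 + U)*4 = 1 + (-12 + 4*U) = -11 + 4*U)
-4043 + b(-62) = -4043 + (-11 + 4*(-62)) = -4043 + (-11 - 248) = -4043 - 259 = -4302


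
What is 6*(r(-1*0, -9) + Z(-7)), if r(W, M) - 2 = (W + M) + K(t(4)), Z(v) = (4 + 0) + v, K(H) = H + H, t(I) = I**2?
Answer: 132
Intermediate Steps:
K(H) = 2*H
Z(v) = 4 + v
r(W, M) = 34 + M + W (r(W, M) = 2 + ((W + M) + 2*4**2) = 2 + ((M + W) + 2*16) = 2 + ((M + W) + 32) = 2 + (32 + M + W) = 34 + M + W)
6*(r(-1*0, -9) + Z(-7)) = 6*((34 - 9 - 1*0) + (4 - 7)) = 6*((34 - 9 + 0) - 3) = 6*(25 - 3) = 6*22 = 132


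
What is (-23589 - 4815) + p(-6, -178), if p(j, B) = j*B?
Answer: -27336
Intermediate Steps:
p(j, B) = B*j
(-23589 - 4815) + p(-6, -178) = (-23589 - 4815) - 178*(-6) = -28404 + 1068 = -27336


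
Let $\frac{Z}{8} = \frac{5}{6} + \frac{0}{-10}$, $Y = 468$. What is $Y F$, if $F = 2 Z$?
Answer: $6240$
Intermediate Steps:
$Z = \frac{20}{3}$ ($Z = 8 \left(\frac{5}{6} + \frac{0}{-10}\right) = 8 \left(5 \cdot \frac{1}{6} + 0 \left(- \frac{1}{10}\right)\right) = 8 \left(\frac{5}{6} + 0\right) = 8 \cdot \frac{5}{6} = \frac{20}{3} \approx 6.6667$)
$F = \frac{40}{3}$ ($F = 2 \cdot \frac{20}{3} = \frac{40}{3} \approx 13.333$)
$Y F = 468 \cdot \frac{40}{3} = 6240$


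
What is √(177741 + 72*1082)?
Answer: 3*√28405 ≈ 505.61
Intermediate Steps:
√(177741 + 72*1082) = √(177741 + 77904) = √255645 = 3*√28405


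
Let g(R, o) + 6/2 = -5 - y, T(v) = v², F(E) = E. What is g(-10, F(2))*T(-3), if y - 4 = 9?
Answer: -189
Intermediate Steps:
y = 13 (y = 4 + 9 = 13)
g(R, o) = -21 (g(R, o) = -3 + (-5 - 1*13) = -3 + (-5 - 13) = -3 - 18 = -21)
g(-10, F(2))*T(-3) = -21*(-3)² = -21*9 = -189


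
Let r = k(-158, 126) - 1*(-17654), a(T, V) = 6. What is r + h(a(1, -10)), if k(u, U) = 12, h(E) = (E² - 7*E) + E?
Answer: 17666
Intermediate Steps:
h(E) = E² - 6*E
r = 17666 (r = 12 - 1*(-17654) = 12 + 17654 = 17666)
r + h(a(1, -10)) = 17666 + 6*(-6 + 6) = 17666 + 6*0 = 17666 + 0 = 17666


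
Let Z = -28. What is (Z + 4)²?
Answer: 576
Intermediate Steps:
(Z + 4)² = (-28 + 4)² = (-24)² = 576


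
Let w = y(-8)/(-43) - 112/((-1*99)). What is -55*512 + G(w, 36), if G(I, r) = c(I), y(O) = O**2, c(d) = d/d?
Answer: -28159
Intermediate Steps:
c(d) = 1
w = -1520/4257 (w = (-8)**2/(-43) - 112/((-1*99)) = 64*(-1/43) - 112/(-99) = -64/43 - 112*(-1/99) = -64/43 + 112/99 = -1520/4257 ≈ -0.35706)
G(I, r) = 1
-55*512 + G(w, 36) = -55*512 + 1 = -28160 + 1 = -28159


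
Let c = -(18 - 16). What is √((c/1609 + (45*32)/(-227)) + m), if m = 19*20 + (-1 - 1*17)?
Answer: 2*√11861316828534/365243 ≈ 18.859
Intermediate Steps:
c = -2 (c = -1*2 = -2)
m = 362 (m = 380 + (-1 - 17) = 380 - 18 = 362)
√((c/1609 + (45*32)/(-227)) + m) = √((-2/1609 + (45*32)/(-227)) + 362) = √((-2*1/1609 + 1440*(-1/227)) + 362) = √((-2/1609 - 1440/227) + 362) = √(-2317414/365243 + 362) = √(129900552/365243) = 2*√11861316828534/365243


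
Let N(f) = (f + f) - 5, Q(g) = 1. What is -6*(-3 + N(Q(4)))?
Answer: 36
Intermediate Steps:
N(f) = -5 + 2*f (N(f) = 2*f - 5 = -5 + 2*f)
-6*(-3 + N(Q(4))) = -6*(-3 + (-5 + 2*1)) = -6*(-3 + (-5 + 2)) = -6*(-3 - 3) = -6*(-6) = 36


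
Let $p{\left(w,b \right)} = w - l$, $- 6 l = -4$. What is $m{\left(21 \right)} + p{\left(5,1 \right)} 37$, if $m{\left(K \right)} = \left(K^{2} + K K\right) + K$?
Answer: $\frac{3190}{3} \approx 1063.3$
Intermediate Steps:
$l = \frac{2}{3}$ ($l = \left(- \frac{1}{6}\right) \left(-4\right) = \frac{2}{3} \approx 0.66667$)
$p{\left(w,b \right)} = - \frac{2}{3} + w$ ($p{\left(w,b \right)} = w - \frac{2}{3} = - \frac{2}{3} + w$)
$m{\left(K \right)} = K + 2 K^{2}$ ($m{\left(K \right)} = \left(K^{2} + K^{2}\right) + K = 2 K^{2} + K = K + 2 K^{2}$)
$m{\left(21 \right)} + p{\left(5,1 \right)} 37 = 21 \left(1 + 2 \cdot 21\right) + \left(- \frac{2}{3} + 5\right) 37 = 21 \left(1 + 42\right) + \frac{13}{3} \cdot 37 = 21 \cdot 43 + \frac{481}{3} = 903 + \frac{481}{3} = \frac{3190}{3}$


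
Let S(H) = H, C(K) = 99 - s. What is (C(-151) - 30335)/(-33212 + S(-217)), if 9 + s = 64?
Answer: 10097/11143 ≈ 0.90613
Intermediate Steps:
s = 55 (s = -9 + 64 = 55)
C(K) = 44 (C(K) = 99 - 1*55 = 99 - 55 = 44)
(C(-151) - 30335)/(-33212 + S(-217)) = (44 - 30335)/(-33212 - 217) = -30291/(-33429) = -30291*(-1/33429) = 10097/11143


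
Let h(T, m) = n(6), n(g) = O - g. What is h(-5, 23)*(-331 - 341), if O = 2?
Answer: 2688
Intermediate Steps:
n(g) = 2 - g
h(T, m) = -4 (h(T, m) = 2 - 1*6 = 2 - 6 = -4)
h(-5, 23)*(-331 - 341) = -4*(-331 - 341) = -4*(-672) = 2688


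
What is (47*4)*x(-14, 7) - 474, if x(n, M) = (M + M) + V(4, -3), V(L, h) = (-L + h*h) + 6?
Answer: 4226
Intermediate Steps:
V(L, h) = 6 + h² - L (V(L, h) = (-L + h²) + 6 = (h² - L) + 6 = 6 + h² - L)
x(n, M) = 11 + 2*M (x(n, M) = (M + M) + (6 + (-3)² - 1*4) = 2*M + (6 + 9 - 4) = 2*M + 11 = 11 + 2*M)
(47*4)*x(-14, 7) - 474 = (47*4)*(11 + 2*7) - 474 = 188*(11 + 14) - 474 = 188*25 - 474 = 4700 - 474 = 4226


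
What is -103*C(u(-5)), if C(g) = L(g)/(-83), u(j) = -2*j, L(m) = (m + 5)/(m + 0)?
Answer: 309/166 ≈ 1.8614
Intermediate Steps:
L(m) = (5 + m)/m
C(g) = -(5 + g)/(83*g) (C(g) = ((5 + g)/g)/(-83) = ((5 + g)/g)*(-1/83) = -(5 + g)/(83*g))
-103*C(u(-5)) = -103*(-5 - (-2)*(-5))/(83*((-2*(-5)))) = -103*(-5 - 1*10)/(83*10) = -103*(-5 - 10)/(83*10) = -103*(-15)/(83*10) = -103*(-3/166) = 309/166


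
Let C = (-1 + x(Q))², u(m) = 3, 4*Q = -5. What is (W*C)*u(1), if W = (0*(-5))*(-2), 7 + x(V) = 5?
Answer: 0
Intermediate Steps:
Q = -5/4 (Q = (¼)*(-5) = -5/4 ≈ -1.2500)
x(V) = -2 (x(V) = -7 + 5 = -2)
C = 9 (C = (-1 - 2)² = (-3)² = 9)
W = 0 (W = 0*(-2) = 0)
(W*C)*u(1) = (0*9)*3 = 0*3 = 0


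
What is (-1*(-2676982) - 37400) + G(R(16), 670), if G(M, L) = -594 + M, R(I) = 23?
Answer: 2639011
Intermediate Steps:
(-1*(-2676982) - 37400) + G(R(16), 670) = (-1*(-2676982) - 37400) + (-594 + 23) = (2676982 - 37400) - 571 = 2639582 - 571 = 2639011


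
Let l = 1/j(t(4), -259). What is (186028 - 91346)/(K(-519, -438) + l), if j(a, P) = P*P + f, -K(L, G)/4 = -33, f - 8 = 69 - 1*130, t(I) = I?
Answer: 6346345096/8847697 ≈ 717.29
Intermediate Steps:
f = -53 (f = 8 + (69 - 1*130) = 8 + (69 - 130) = 8 - 61 = -53)
K(L, G) = 132 (K(L, G) = -4*(-33) = 132)
j(a, P) = -53 + P² (j(a, P) = P*P - 53 = P² - 53 = -53 + P²)
l = 1/67028 (l = 1/(-53 + (-259)²) = 1/(-53 + 67081) = 1/67028 ≈ 1.4919e-5)
(186028 - 91346)/(K(-519, -438) + l) = (186028 - 91346)/(132 + 1/67028) = 94682/(8847697/67028) = 94682*(67028/8847697) = 6346345096/8847697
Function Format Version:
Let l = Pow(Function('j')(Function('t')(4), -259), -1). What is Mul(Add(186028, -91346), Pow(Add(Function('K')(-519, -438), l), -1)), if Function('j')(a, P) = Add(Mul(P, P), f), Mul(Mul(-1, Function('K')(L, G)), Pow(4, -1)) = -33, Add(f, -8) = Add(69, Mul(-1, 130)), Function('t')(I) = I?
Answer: Rational(6346345096, 8847697) ≈ 717.29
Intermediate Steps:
f = -53 (f = Add(8, Add(69, Mul(-1, 130))) = Add(8, Add(69, -130)) = Add(8, -61) = -53)
Function('K')(L, G) = 132 (Function('K')(L, G) = Mul(-4, -33) = 132)
Function('j')(a, P) = Add(-53, Pow(P, 2)) (Function('j')(a, P) = Add(Mul(P, P), -53) = Add(Pow(P, 2), -53) = Add(-53, Pow(P, 2)))
l = Rational(1, 67028) (l = Pow(Add(-53, Pow(-259, 2)), -1) = Pow(Add(-53, 67081), -1) = Pow(67028, -1) = Rational(1, 67028) ≈ 1.4919e-5)
Mul(Add(186028, -91346), Pow(Add(Function('K')(-519, -438), l), -1)) = Mul(Add(186028, -91346), Pow(Add(132, Rational(1, 67028)), -1)) = Mul(94682, Pow(Rational(8847697, 67028), -1)) = Mul(94682, Rational(67028, 8847697)) = Rational(6346345096, 8847697)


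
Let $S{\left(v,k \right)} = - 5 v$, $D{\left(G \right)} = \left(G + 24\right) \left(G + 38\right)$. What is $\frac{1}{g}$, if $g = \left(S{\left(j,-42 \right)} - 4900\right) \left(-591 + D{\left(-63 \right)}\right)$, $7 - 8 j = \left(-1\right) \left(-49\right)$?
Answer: $- \frac{1}{1871520} \approx -5.3433 \cdot 10^{-7}$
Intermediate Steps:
$j = - \frac{21}{4}$ ($j = \frac{7}{8} - \frac{\left(-1\right) \left(-49\right)}{8} = \frac{7}{8} - \frac{49}{8} = - \frac{21}{4} \approx -5.25$)
$D{\left(G \right)} = \left(24 + G\right) \left(38 + G\right)$
$g = -1871520$ ($g = \left(\left(-5\right) \left(- \frac{21}{4}\right) - 4900\right) \left(-591 + \left(912 + \left(-63\right)^{2} + 62 \left(-63\right)\right)\right) = \left(\frac{105}{4} - 4900\right) \left(-591 + \left(912 + 3969 - 3906\right)\right) = - \frac{19495 \left(-591 + 975\right)}{4} = \left(- \frac{19495}{4}\right) 384 = -1871520$)
$\frac{1}{g} = \frac{1}{-1871520} = - \frac{1}{1871520}$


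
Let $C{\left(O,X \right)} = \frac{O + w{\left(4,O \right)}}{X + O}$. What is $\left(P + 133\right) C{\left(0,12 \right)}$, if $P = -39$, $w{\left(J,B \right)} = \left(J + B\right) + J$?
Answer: $\frac{188}{3} \approx 62.667$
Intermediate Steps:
$w{\left(J,B \right)} = B + 2 J$ ($w{\left(J,B \right)} = \left(B + J\right) + J = B + 2 J$)
$C{\left(O,X \right)} = \frac{8 + 2 O}{O + X}$ ($C{\left(O,X \right)} = \frac{O + \left(O + 2 \cdot 4\right)}{X + O} = \frac{O + \left(O + 8\right)}{O + X} = \frac{O + \left(8 + O\right)}{O + X} = \frac{8 + 2 O}{O + X}$)
$\left(P + 133\right) C{\left(0,12 \right)} = \left(-39 + 133\right) \frac{2 \left(4 + 0\right)}{0 + 12} = 94 \cdot 2 \cdot \frac{1}{12} \cdot 4 = 94 \cdot \frac{2}{3} = \frac{188}{3}$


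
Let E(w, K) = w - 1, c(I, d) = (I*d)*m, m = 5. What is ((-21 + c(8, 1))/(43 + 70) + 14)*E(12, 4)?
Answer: 17611/113 ≈ 155.85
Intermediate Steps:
c(I, d) = 5*I*d (c(I, d) = (I*d)*5 = 5*I*d)
E(w, K) = -1 + w
((-21 + c(8, 1))/(43 + 70) + 14)*E(12, 4) = ((-21 + 5*8*1)/(43 + 70) + 14)*(-1 + 12) = ((-21 + 40)/113 + 14)*11 = (19*(1/113) + 14)*11 = (19/113 + 14)*11 = (1601/113)*11 = 17611/113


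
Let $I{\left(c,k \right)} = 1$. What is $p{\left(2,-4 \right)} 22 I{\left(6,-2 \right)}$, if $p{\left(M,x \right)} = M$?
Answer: $44$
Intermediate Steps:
$p{\left(2,-4 \right)} 22 I{\left(6,-2 \right)} = 2 \cdot 22 \cdot 1 = 44 \cdot 1 = 44$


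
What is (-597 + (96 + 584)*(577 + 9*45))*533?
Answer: 355597879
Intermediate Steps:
(-597 + (96 + 584)*(577 + 9*45))*533 = (-597 + 680*(577 + 405))*533 = (-597 + 680*982)*533 = (-597 + 667760)*533 = 667163*533 = 355597879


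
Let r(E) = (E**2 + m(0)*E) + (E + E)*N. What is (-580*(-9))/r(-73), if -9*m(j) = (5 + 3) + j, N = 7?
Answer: 46980/39347 ≈ 1.1940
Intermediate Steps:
m(j) = -8/9 - j/9 (m(j) = -((5 + 3) + j)/9 = -(8 + j)/9 = -8/9 - j/9)
r(E) = E**2 + 118*E/9 (r(E) = (E**2 + (-8/9 - 1/9*0)*E) + (E + E)*7 = (E**2 + (-8/9 + 0)*E) + (2*E)*7 = (E**2 - 8*E/9) + 14*E = E**2 + 118*E/9)
(-580*(-9))/r(-73) = (-580*(-9))/(((1/9)*(-73)*(118 + 9*(-73)))) = 5220/(((1/9)*(-73)*(118 - 657))) = 5220/(((1/9)*(-73)*(-539))) = 5220/(39347/9) = 5220*(9/39347) = 46980/39347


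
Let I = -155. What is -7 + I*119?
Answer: -18452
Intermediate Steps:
-7 + I*119 = -7 - 155*119 = -7 - 18445 = -18452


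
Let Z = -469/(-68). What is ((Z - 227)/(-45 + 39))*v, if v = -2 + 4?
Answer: 4989/68 ≈ 73.368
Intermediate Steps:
Z = 469/68 (Z = -469*(-1/68) = 469/68 ≈ 6.8971)
v = 2
((Z - 227)/(-45 + 39))*v = ((469/68 - 227)/(-45 + 39))*2 = -14967/68/(-6)*2 = -14967/68*(-⅙)*2 = (4989/136)*2 = 4989/68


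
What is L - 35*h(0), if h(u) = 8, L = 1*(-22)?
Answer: -302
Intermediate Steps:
L = -22
L - 35*h(0) = -22 - 35*8 = -22 - 280 = -302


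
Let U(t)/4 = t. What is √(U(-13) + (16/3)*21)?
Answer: 2*√15 ≈ 7.7460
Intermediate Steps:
U(t) = 4*t
√(U(-13) + (16/3)*21) = √(4*(-13) + (16/3)*21) = √(-52 + (16*(⅓))*21) = √(-52 + (16/3)*21) = √(-52 + 112) = √60 = 2*√15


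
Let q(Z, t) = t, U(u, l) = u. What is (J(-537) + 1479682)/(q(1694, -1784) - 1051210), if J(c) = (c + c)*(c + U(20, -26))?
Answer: -1017470/526497 ≈ -1.9325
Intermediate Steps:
J(c) = 2*c*(20 + c) (J(c) = (c + c)*(c + 20) = (2*c)*(20 + c) = 2*c*(20 + c))
(J(-537) + 1479682)/(q(1694, -1784) - 1051210) = (2*(-537)*(20 - 537) + 1479682)/(-1784 - 1051210) = (2*(-537)*(-517) + 1479682)/(-1052994) = (555258 + 1479682)*(-1/1052994) = 2034940*(-1/1052994) = -1017470/526497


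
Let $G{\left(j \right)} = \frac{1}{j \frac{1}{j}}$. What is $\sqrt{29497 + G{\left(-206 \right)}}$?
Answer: $7 \sqrt{602} \approx 171.75$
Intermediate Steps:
$G{\left(j \right)} = 1$ ($G{\left(j \right)} = 1^{-1} = 1$)
$\sqrt{29497 + G{\left(-206 \right)}} = \sqrt{29497 + 1} = \sqrt{29498} = 7 \sqrt{602}$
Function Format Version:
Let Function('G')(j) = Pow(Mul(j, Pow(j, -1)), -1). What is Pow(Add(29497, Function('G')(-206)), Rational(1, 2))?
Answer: Mul(7, Pow(602, Rational(1, 2))) ≈ 171.75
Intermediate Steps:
Function('G')(j) = 1 (Function('G')(j) = Pow(1, -1) = 1)
Pow(Add(29497, Function('G')(-206)), Rational(1, 2)) = Pow(Add(29497, 1), Rational(1, 2)) = Pow(29498, Rational(1, 2)) = Mul(7, Pow(602, Rational(1, 2)))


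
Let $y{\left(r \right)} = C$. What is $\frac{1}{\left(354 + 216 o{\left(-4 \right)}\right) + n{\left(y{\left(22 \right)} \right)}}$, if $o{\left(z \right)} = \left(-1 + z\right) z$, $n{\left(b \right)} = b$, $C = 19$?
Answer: $\frac{1}{4693} \approx 0.00021308$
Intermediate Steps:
$y{\left(r \right)} = 19$
$o{\left(z \right)} = z \left(-1 + z\right)$
$\frac{1}{\left(354 + 216 o{\left(-4 \right)}\right) + n{\left(y{\left(22 \right)} \right)}} = \frac{1}{\left(354 + 216 \left(- 4 \left(-1 - 4\right)\right)\right) + 19} = \frac{1}{\left(354 + 216 \left(\left(-4\right) \left(-5\right)\right)\right) + 19} = \frac{1}{\left(354 + 216 \cdot 20\right) + 19} = \frac{1}{\left(354 + 4320\right) + 19} = \frac{1}{4674 + 19} = \frac{1}{4693}$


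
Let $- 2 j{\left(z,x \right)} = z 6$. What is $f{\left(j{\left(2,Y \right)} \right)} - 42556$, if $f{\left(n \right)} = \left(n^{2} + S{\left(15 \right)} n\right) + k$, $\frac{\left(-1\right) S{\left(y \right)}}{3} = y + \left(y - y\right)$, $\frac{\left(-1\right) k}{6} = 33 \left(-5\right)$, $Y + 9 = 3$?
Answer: $-41260$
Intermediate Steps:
$Y = -6$ ($Y = -9 + 3 = -6$)
$j{\left(z,x \right)} = - 3 z$ ($j{\left(z,x \right)} = - \frac{z 6}{2} = - \frac{6 z}{2} = - 3 z$)
$k = 990$ ($k = - 6 \cdot 33 \left(-5\right) = \left(-6\right) \left(-165\right) = 990$)
$S{\left(y \right)} = - 3 y$ ($S{\left(y \right)} = - 3 \left(y + \left(y - y\right)\right) = - 3 \left(y + 0\right) = - 3 y$)
$f{\left(n \right)} = 990 + n^{2} - 45 n$ ($f{\left(n \right)} = \left(n^{2} + \left(-3\right) 15 n\right) + 990 = \left(n^{2} - 45 n\right) + 990 = 990 + n^{2} - 45 n$)
$f{\left(j{\left(2,Y \right)} \right)} - 42556 = \left(990 + \left(\left(-3\right) 2\right)^{2} - 45 \left(\left(-3\right) 2\right)\right) - 42556 = \left(990 + \left(-6\right)^{2} - -270\right) - 42556 = \left(990 + 36 + 270\right) - 42556 = 1296 - 42556 = -41260$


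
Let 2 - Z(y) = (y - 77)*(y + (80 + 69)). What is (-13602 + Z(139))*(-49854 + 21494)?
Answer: 892092160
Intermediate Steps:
Z(y) = 2 - (-77 + y)*(149 + y) (Z(y) = 2 - (y - 77)*(y + (80 + 69)) = 2 - (-77 + y)*(y + 149) = 2 - (-77 + y)*(149 + y))
(-13602 + Z(139))*(-49854 + 21494) = (-13602 + (11475 - 1*139² - 72*139))*(-49854 + 21494) = (-13602 + (11475 - 1*19321 - 10008))*(-28360) = (-13602 + (11475 - 19321 - 10008))*(-28360) = (-13602 - 17854)*(-28360) = -31456*(-28360) = 892092160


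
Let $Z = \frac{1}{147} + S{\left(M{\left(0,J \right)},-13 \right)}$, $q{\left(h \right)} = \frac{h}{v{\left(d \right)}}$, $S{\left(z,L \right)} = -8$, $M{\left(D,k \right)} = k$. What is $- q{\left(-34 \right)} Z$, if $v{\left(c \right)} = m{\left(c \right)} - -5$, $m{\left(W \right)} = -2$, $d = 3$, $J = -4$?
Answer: $- \frac{39950}{441} \approx -90.59$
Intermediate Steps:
$v{\left(c \right)} = 3$ ($v{\left(c \right)} = -2 - -5 = -2 + 5 = 3$)
$q{\left(h \right)} = \frac{h}{3}$
$Z = - \frac{1175}{147}$ ($Z = \frac{1}{147} - 8 = - \frac{1175}{147} \approx -7.9932$)
$- q{\left(-34 \right)} Z = - \frac{-34}{3} \left(- \frac{1175}{147}\right) = \left(-1\right) \left(- \frac{34}{3}\right) \left(- \frac{1175}{147}\right) = \frac{34}{3} \left(- \frac{1175}{147}\right) = - \frac{39950}{441}$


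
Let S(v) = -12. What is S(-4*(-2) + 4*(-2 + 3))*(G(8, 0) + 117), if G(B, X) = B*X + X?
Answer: -1404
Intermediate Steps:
G(B, X) = X + B*X
S(-4*(-2) + 4*(-2 + 3))*(G(8, 0) + 117) = -12*(0*(1 + 8) + 117) = -12*(0*9 + 117) = -12*(0 + 117) = -12*117 = -1404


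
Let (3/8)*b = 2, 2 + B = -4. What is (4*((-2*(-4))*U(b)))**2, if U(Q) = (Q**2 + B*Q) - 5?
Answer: 6071296/81 ≈ 74954.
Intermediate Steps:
B = -6 (B = -2 - 4 = -6)
b = 16/3 (b = (8/3)*2 = 16/3 ≈ 5.3333)
U(Q) = -5 + Q**2 - 6*Q (U(Q) = (Q**2 - 6*Q) - 5 = -5 + Q**2 - 6*Q)
(4*((-2*(-4))*U(b)))**2 = (4*((-2*(-4))*(-5 + (16/3)**2 - 6*16/3)))**2 = (4*(8*(-5 + 256/9 - 32)))**2 = (4*(8*(-77/9)))**2 = (4*(-616/9))**2 = (-2464/9)**2 = 6071296/81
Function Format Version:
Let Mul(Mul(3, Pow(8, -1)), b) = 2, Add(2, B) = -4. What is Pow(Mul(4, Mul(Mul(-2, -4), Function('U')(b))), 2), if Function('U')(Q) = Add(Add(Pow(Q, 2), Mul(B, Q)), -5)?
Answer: Rational(6071296, 81) ≈ 74954.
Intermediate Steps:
B = -6 (B = Add(-2, -4) = -6)
b = Rational(16, 3) (b = Mul(Rational(8, 3), 2) = Rational(16, 3) ≈ 5.3333)
Function('U')(Q) = Add(-5, Pow(Q, 2), Mul(-6, Q)) (Function('U')(Q) = Add(Add(Pow(Q, 2), Mul(-6, Q)), -5) = Add(-5, Pow(Q, 2), Mul(-6, Q)))
Pow(Mul(4, Mul(Mul(-2, -4), Function('U')(b))), 2) = Pow(Mul(4, Mul(Mul(-2, -4), Add(-5, Pow(Rational(16, 3), 2), Mul(-6, Rational(16, 3))))), 2) = Pow(Mul(4, Mul(8, Add(-5, Rational(256, 9), -32))), 2) = Pow(Mul(4, Mul(8, Rational(-77, 9))), 2) = Pow(Mul(4, Rational(-616, 9)), 2) = Pow(Rational(-2464, 9), 2) = Rational(6071296, 81)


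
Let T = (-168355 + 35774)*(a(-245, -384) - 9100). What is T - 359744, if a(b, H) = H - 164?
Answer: 1278781744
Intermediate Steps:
a(b, H) = -164 + H
T = 1279141488 (T = (-168355 + 35774)*((-164 - 384) - 9100) = -132581*(-548 - 9100) = -132581*(-9648) = 1279141488)
T - 359744 = 1279141488 - 359744 = 1278781744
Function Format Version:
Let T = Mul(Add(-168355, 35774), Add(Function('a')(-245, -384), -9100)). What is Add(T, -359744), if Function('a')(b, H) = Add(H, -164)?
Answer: 1278781744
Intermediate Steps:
Function('a')(b, H) = Add(-164, H)
T = 1279141488 (T = Mul(Add(-168355, 35774), Add(Add(-164, -384), -9100)) = Mul(-132581, Add(-548, -9100)) = Mul(-132581, -9648) = 1279141488)
Add(T, -359744) = Add(1279141488, -359744) = 1278781744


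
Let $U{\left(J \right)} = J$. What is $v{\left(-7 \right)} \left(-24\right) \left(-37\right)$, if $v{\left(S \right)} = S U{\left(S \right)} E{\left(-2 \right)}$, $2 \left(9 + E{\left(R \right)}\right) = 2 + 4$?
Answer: $-261072$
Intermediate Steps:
$E{\left(R \right)} = -6$ ($E{\left(R \right)} = -9 + \frac{2 + 4}{2} = -9 + \frac{1}{2} \cdot 6 = -9 + 3 = -6$)
$v{\left(S \right)} = - 6 S^{2}$ ($v{\left(S \right)} = S S \left(-6\right) = S^{2} \left(-6\right) = - 6 S^{2}$)
$v{\left(-7 \right)} \left(-24\right) \left(-37\right) = - 6 \left(-7\right)^{2} \left(-24\right) \left(-37\right) = \left(-6\right) 49 \left(-24\right) \left(-37\right) = \left(-294\right) \left(-24\right) \left(-37\right) = 7056 \left(-37\right) = -261072$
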